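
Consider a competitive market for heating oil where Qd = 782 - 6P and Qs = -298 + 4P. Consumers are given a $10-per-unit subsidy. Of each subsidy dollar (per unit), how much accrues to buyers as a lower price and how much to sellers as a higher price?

Pre-subsidy: 782 - 6P = -298 + 4P gives P* = 108, Q* = 134.
With the rebate, buyers effectively pay Pb = Ps − 10, where Ps is the price sellers receive.
Demand in terms of Ps becomes Qd = 782 − 6(Ps − 10) = 842 - 6Ps. Setting this equal to supply: 842 - 6Ps = -298 + 4Ps, so Ps = 114.
Buyers pay Pb = 114 − 10 = 104; Q' = -298 + 4·114 = 158.
Buyers' price falls by P* − Pb = 108 − 104 = 4; sellers' price rises by Ps − P* = 114 − 108 = 6.

Buyers gain $4 per unit; sellers gain $6 per unit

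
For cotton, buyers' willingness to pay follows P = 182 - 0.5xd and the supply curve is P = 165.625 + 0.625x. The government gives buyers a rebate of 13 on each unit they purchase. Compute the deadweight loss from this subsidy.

Pre-subsidy: 182 - 0.5x = 165.625 + 0.625x gives x* = 131/9 and P* = 3145/18.
With the rebate, buyers effectively pay Pb = Ps − 13, where Ps is the price sellers receive.
On the curves, Pb = 182 - 0.5x and Ps = 165.625 + 0.625x; the wedge Ps − Pb = 13 gives 165.625 + 0.625x − (182 - 0.5x) = 13, so x' = 235/9.
Then Pb = 182 − 0.5·(235/9) = 3041/18 and Ps = 165.625 + 0.625·(235/9) = 3275/18.
The subsidy expands output by 235/9 − 131/9 = 104/9 past the efficient level; on those units the gap between marginal cost and willingness to pay runs from 0 up to 13.
DWL = ½ × 13 × 104/9 = 676/9.

Deadweight loss = 676/9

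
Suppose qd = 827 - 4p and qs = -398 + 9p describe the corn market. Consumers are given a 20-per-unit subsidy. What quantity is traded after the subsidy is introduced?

Pre-subsidy: 827 - 4p = -398 + 9p gives p* = 1225/13, q* = 5851/13.
With the rebate, buyers effectively pay pb = ps − 20, where ps is the price sellers receive.
Demand in terms of ps becomes qd = 827 − 4(ps − 20) = 907 - 4ps. Setting this equal to supply: 907 - 4ps = -398 + 9ps, so ps = 1305/13.
Buyers pay pb = 1305/13 − 20 = 1045/13; q' = -398 + 9·(1305/13) = 6571/13.

q' = 6571/13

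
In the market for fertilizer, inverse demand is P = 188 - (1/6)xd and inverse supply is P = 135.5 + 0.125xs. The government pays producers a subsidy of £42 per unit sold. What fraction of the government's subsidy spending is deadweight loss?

Pre-subsidy: 188 - (1/6)x = 135.5 + 0.125x gives x* = 180 and P* = 158.
With the subsidy, sellers receive Ps = Pb + 42 for each unit, where Pb is the price buyers pay.
On the curves, Pb = 188 - (1/6)x and Ps = 135.5 + 0.125x; the wedge Ps − Pb = 42 gives 135.5 + 0.125x − (188 - (1/6)x) = 42, so x' = 324.
Then Pb = 188 − (1/6)·324 = 134 and Ps = 135.5 + 0.125·324 = 176.
ΔCS = ½(180 + 324)(158 − 134) = 6048; ΔPS = ½(180 + 324)(176 − 158) = 4536.
Government spending = 42 × 324 = 13608.
DWL = ½ × 42 × (324 − 180) = 3024; fraction = 3024 / 13608 = 2/9.

DWL / government spending = 2/9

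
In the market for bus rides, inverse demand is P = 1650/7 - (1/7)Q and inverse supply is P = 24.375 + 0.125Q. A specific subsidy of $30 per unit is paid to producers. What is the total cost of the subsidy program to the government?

Government cost = $27030

Pre-subsidy: 1650/7 - (1/7)Q = 24.375 + 0.125Q gives Q* = 789 and P* = 123.
With the subsidy, sellers receive Ps = Pb + 30 for each unit, where Pb is the price buyers pay.
On the curves, Pb = 1650/7 - (1/7)Q and Ps = 24.375 + 0.125Q; the wedge Ps − Pb = 30 gives 24.375 + 0.125Q − (1650/7 - (1/7)Q) = 30, so Q' = 901.
Then Pb = 1650/7 − (1/7)·901 = 107 and Ps = 24.375 + 0.125·901 = 137.
Government outlay = subsidy × quantity = 30 × 901 = 27030.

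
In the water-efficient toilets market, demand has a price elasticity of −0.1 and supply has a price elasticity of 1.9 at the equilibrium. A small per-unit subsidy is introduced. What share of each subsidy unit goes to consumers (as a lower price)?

For a small subsidy around the equilibrium, the benefit split depends on the relative slopes, which at a point are proportional to the elasticities.
Buyer share = εs/(εs + |εd|) = 1.9/(1.9 + 0.1) = 0.95; seller share = |εd|/(εs + |εd|) = 0.05.

Consumer share = 0.95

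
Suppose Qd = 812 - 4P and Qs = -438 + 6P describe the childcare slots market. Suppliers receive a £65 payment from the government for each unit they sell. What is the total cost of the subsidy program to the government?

Pre-subsidy: 812 - 4P = -438 + 6P gives P* = 125, Q* = 312.
With the subsidy, sellers receive Ps = Pb + 65 for each unit, where Pb is the price buyers pay.
Supply in terms of Pb becomes Qs = -438 + 6(Pb + 65) = -48 + 6Pb. Setting this equal to demand: 812 - 4Pb = -48 + 6Pb, so Pb = 86.
Sellers receive Ps = 86 + 65 = 151; Q' = 812 − 4·86 = 468.
Government outlay = subsidy × quantity = 65 × 468 = 30420.

Government cost = £30420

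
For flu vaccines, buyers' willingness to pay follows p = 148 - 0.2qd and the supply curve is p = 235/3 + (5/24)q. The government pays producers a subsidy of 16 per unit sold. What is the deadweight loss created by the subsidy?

Pre-subsidy: 148 - 0.2q = 235/3 + (5/24)q gives q* = 8360/49 and p* = 5580/49.
With the subsidy, sellers receive ps = pb + 16 for each unit, where pb is the price buyers pay.
On the curves, pb = 148 - 0.2q and ps = 235/3 + (5/24)q; the wedge ps − pb = 16 gives 235/3 + (5/24)q − (148 - 0.2q) = 16, so q' = 10280/49.
Then pb = 148 − 0.2·(10280/49) = 5196/49 and ps = 235/3 + (5/24)·(10280/49) = 5980/49.
The subsidy expands output by 10280/49 − 8360/49 = 1920/49 past the efficient level; on those units the gap between marginal cost and willingness to pay runs from 0 up to 16.
DWL = ½ × 16 × 1920/49 = 15360/49.

Deadweight loss = 15360/49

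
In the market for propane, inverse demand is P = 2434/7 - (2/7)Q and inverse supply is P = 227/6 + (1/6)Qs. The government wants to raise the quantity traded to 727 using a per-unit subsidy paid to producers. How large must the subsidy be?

Required subsidy s = 19 per unit

At Q = 727, from the demand curve buyers pay Pb = 2434/7 − (2/7)·727 = 140; from the supply curve sellers need Ps = 227/6 + (1/6)·727 = 159.
The subsidy must fill the gap: s = Ps − Pb = 159 − 140 = 19.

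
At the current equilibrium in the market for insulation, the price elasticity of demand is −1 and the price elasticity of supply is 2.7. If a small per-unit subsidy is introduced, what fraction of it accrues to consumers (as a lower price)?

For a small subsidy around the equilibrium, the benefit split depends on the relative slopes, which at a point are proportional to the elasticities.
Buyer share = εs/(εs + |εd|) = 2.7/(2.7 + 1) = 27/37; seller share = |εd|/(εs + |εd|) = 10/37.

Consumer share = 27/37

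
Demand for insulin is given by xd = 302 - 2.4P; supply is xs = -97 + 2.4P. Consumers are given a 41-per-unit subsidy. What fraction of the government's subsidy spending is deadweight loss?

Pre-subsidy: 302 - 2.4P = -97 + 2.4P gives P* = 83.125, x* = 102.5.
With the rebate, buyers effectively pay Pb = Ps − 41, where Ps is the price sellers receive.
Demand in terms of Ps becomes xd = 302 − 2.4(Ps − 41) = 400.4 - 2.4Ps. Setting this equal to supply: 400.4 - 2.4Ps = -97 + 2.4Ps, so Ps = 103.625.
Buyers pay Pb = 103.625 − 41 = 62.625; x' = -97 + 2.4·103.625 = 151.7.
ΔCS = ½(102.5 + 151.7)(83.125 − 62.625) = 2605.55; ΔPS = ½(102.5 + 151.7)(103.625 − 83.125) = 2605.55.
Government spending = 41 × 151.7 = 6219.7.
DWL = ½ × 41 × (151.7 − 102.5) = 1008.6; fraction = 1008.6 / 6219.7 = 6/37.

DWL / government spending = 6/37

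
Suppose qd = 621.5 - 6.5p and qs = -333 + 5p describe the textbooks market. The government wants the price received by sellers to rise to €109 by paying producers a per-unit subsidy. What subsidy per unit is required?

At a seller price of 109, quantity supplied is -333 + 5·109 = 212.
Buyers absorb 212 only when they pay pb with 621.5 − 6.5·pb = 212, i.e. pb = 63.
s = ps − pb = 109 − 63 = 46.

Required subsidy s = €46 per unit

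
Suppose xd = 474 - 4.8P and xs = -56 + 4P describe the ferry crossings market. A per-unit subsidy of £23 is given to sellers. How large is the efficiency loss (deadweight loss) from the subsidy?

Deadweight loss = 6348/11

Pre-subsidy: 474 - 4.8P = -56 + 4P gives P* = 1325/22, x* = 2034/11.
With the subsidy, sellers receive Ps = Pb + 23 for each unit, where Pb is the price buyers pay.
Supply in terms of Pb becomes xs = -56 + 4(Pb + 23) = 36 + 4Pb. Setting this equal to demand: 474 - 4.8Pb = 36 + 4Pb, so Pb = 1095/22.
Sellers receive Ps = 1095/22 + 23 = 1601/22; x' = 474 − 4.8·(1095/22) = 2586/11.
The subsidy expands output by 2586/11 − 2034/11 = 552/11 past the efficient level; on those units the gap between marginal cost and willingness to pay runs from 0 up to 23.
DWL = ½ × 23 × 552/11 = 6348/11.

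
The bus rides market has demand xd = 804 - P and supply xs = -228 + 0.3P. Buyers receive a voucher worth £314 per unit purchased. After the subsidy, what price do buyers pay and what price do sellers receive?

Buyers pay 9378/13; sellers receive 13460/13

Pre-subsidy: 804 - P = -228 + 0.3P gives P* = 10320/13, x* = 132/13.
With the rebate, buyers effectively pay Pb = Ps − 314, where Ps is the price sellers receive.
Demand in terms of Ps becomes xd = 804 − 1(Ps − 314) = 1118 - Ps. Setting this equal to supply: 1118 - Ps = -228 + 0.3Ps, so Ps = 13460/13.
Buyers pay Pb = 13460/13 − 314 = 9378/13; x' = -228 + 0.3·(13460/13) = 1074/13.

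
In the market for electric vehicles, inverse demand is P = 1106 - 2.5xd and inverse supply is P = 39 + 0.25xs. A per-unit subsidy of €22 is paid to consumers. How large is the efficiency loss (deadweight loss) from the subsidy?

Pre-subsidy: 1106 - 2.5x = 39 + 0.25x gives x* = 388 and P* = 136.
With the rebate, buyers effectively pay Pb = Ps − 22, where Ps is the price sellers receive.
On the curves, Pb = 1106 - 2.5x and Ps = 39 + 0.25x; the wedge Ps − Pb = 22 gives 39 + 0.25x − (1106 - 2.5x) = 22, so x' = 396.
Then Pb = 1106 − 2.5·396 = 116 and Ps = 39 + 0.25·396 = 138.
The subsidy expands output by 396 − 388 = 8 past the efficient level; on those units the gap between marginal cost and willingness to pay runs from 0 up to 22.
DWL = ½ × 22 × 8 = 88.

Deadweight loss = €88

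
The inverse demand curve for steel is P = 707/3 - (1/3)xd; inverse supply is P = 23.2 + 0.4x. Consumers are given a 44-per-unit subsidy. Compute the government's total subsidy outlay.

Pre-subsidy: 707/3 - (1/3)x = 23.2 + 0.4x gives x* = 3187/11 and P* = 1530/11.
With the rebate, buyers effectively pay Pb = Ps − 44, where Ps is the price sellers receive.
On the curves, Pb = 707/3 - (1/3)x and Ps = 23.2 + 0.4x; the wedge Ps − Pb = 44 gives 23.2 + 0.4x − (707/3 - (1/3)x) = 44, so x' = 3847/11.
Then Pb = 707/3 − (1/3)·(3847/11) = 1310/11 and Ps = 23.2 + 0.4·(3847/11) = 1794/11.
Government outlay = subsidy × quantity = 44 × 3847/11 = 15388.

Government cost = 15388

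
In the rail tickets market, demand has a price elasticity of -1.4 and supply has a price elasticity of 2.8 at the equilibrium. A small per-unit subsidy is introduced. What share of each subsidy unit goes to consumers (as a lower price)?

Consumer share = 2/3

For a small subsidy around the equilibrium, the benefit split depends on the relative slopes, which at a point are proportional to the elasticities.
Buyer share = εs/(εs + |εd|) = 2.8/(2.8 + 1.4) = 2/3; seller share = |εd|/(εs + |εd|) = 1/3.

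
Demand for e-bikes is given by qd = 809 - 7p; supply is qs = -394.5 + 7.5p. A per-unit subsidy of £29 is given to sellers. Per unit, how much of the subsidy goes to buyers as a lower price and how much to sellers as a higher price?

Pre-subsidy: 809 - 7p = -394.5 + 7.5p gives p* = 83, q* = 228.
With the subsidy, sellers receive ps = pb + 29 for each unit, where pb is the price buyers pay.
Supply in terms of pb becomes qs = -394.5 + 7.5(pb + 29) = -177 + 7.5pb. Setting this equal to demand: 809 - 7pb = -177 + 7.5pb, so pb = 68.
Sellers receive ps = 68 + 29 = 97; q' = 809 − 7·68 = 333.
Buyers' price falls by p* − pb = 83 − 68 = 15; sellers' price rises by ps − p* = 97 − 83 = 14.

Buyers gain £15 per unit; sellers gain £14 per unit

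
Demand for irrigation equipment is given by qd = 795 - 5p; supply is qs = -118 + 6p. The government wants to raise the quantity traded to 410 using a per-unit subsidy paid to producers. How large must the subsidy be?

At q = 410, invert demand for the buyer price: pb = (795 − 410)/5 = 77; invert supply for the seller price: ps = (410 − (-118))/6 = 88.
The subsidy must fill the gap: s = ps − pb = 88 − 77 = 11.

Required subsidy s = 11 per unit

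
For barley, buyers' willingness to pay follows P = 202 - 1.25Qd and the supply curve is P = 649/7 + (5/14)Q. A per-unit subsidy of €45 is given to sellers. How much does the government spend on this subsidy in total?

Pre-subsidy: 202 - 1.25Q = 649/7 + (5/14)Q gives Q* = 68 and P* = 117.
With the subsidy, sellers receive Ps = Pb + 45 for each unit, where Pb is the price buyers pay.
On the curves, Pb = 202 - 1.25Q and Ps = 649/7 + (5/14)Q; the wedge Ps − Pb = 45 gives 649/7 + (5/14)Q − (202 - 1.25Q) = 45, so Q' = 96.
Then Pb = 202 − 1.25·96 = 82 and Ps = 649/7 + (5/14)·96 = 127.
Government outlay = subsidy × quantity = 45 × 96 = 4320.

Government cost = €4320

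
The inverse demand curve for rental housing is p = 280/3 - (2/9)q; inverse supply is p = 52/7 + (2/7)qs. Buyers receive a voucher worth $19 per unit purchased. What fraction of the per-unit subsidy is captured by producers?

Pre-subsidy: 280/3 - (2/9)q = 52/7 + (2/7)q gives q* = 169.125 and p* = 55.75.
With the rebate, buyers effectively pay pb = ps − 19, where ps is the price sellers receive.
On the curves, pb = 280/3 - (2/9)q and ps = 52/7 + (2/7)q; the wedge ps − pb = 19 gives 52/7 + (2/7)q − (280/3 - (2/9)q) = 19, so q' = 206.53125.
Then pb = 280/3 − (2/9)·206.53125 = 47.4375 and ps = 52/7 + (2/7)·206.53125 = 66.4375.
Buyers' price falls by p* − pb = 55.75 − 47.4375 = 8.3125; sellers' price rises by ps − p* = 66.4375 − 55.75 = 10.6875.
So producers capture 10.6875/19 = 0.5625 of each unit of subsidy.

Producer share = 0.5625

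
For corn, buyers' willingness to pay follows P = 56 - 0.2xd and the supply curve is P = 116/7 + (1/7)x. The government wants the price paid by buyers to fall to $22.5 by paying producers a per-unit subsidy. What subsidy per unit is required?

At a buyer price of 22.5, quantity demanded is 280 − 5·22.5 = 167.5.
Sellers supply 167.5 only when they receive Ps = 116/7 + (1/7)·167.5 = 40.5.
s = Ps − Pb = 40.5 − 22.5 = 18.

Required subsidy s = $18 per unit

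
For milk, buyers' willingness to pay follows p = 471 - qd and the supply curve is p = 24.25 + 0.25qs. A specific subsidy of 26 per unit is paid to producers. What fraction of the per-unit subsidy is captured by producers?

Producer share = 0.2

Pre-subsidy: 471 - q = 24.25 + 0.25q gives q* = 357.4 and p* = 113.6.
With the subsidy, sellers receive ps = pb + 26 for each unit, where pb is the price buyers pay.
On the curves, pb = 471 - q and ps = 24.25 + 0.25q; the wedge ps − pb = 26 gives 24.25 + 0.25q − (471 - q) = 26, so q' = 378.2.
Then pb = 471 − 1·378.2 = 92.8 and ps = 24.25 + 0.25·378.2 = 118.8.
Buyers' price falls by p* − pb = 113.6 − 92.8 = 20.8; sellers' price rises by ps − p* = 118.8 − 113.6 = 5.2.
So producers capture 5.2/26 = 0.2 of each unit of subsidy.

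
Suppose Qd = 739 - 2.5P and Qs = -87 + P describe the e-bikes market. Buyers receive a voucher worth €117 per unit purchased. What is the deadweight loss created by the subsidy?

Pre-subsidy: 739 - 2.5P = -87 + P gives P* = 236, Q* = 149.
With the rebate, buyers effectively pay Pb = Ps − 117, where Ps is the price sellers receive.
Demand in terms of Ps becomes Qd = 739 − 2.5(Ps − 117) = 1031.5 - 2.5Ps. Setting this equal to supply: 1031.5 - 2.5Ps = -87 + Ps, so Ps = 2237/7.
Buyers pay Pb = 2237/7 − 117 = 1418/7; Q' = -87 + 1·(2237/7) = 1628/7.
The subsidy expands output by 1628/7 − 149 = 585/7 past the efficient level; on those units the gap between marginal cost and willingness to pay runs from 0 up to 117.
DWL = ½ × 117 × 585/7 = 68445/14.

Deadweight loss = 68445/14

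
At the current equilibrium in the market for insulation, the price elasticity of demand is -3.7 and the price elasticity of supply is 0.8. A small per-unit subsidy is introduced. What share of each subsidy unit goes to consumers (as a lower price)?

For a small subsidy around the equilibrium, the benefit split depends on the relative slopes, which at a point are proportional to the elasticities.
Buyer share = εs/(εs + |εd|) = 0.8/(0.8 + 3.7) = 8/45; seller share = |εd|/(εs + |εd|) = 37/45.

Consumer share = 8/45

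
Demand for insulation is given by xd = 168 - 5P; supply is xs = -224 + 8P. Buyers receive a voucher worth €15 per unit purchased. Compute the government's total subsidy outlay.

Government cost = 12360/13

Pre-subsidy: 168 - 5P = -224 + 8P gives P* = 392/13, x* = 224/13.
With the rebate, buyers effectively pay Pb = Ps − 15, where Ps is the price sellers receive.
Demand in terms of Ps becomes xd = 168 − 5(Ps − 15) = 243 - 5Ps. Setting this equal to supply: 243 - 5Ps = -224 + 8Ps, so Ps = 467/13.
Buyers pay Pb = 467/13 − 15 = 272/13; x' = -224 + 8·(467/13) = 824/13.
Government outlay = subsidy × quantity = 15 × 824/13 = 12360/13.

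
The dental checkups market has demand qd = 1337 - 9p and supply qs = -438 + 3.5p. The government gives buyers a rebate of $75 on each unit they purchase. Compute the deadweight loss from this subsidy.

Deadweight loss = $7087.5

Pre-subsidy: 1337 - 9p = -438 + 3.5p gives p* = 142, q* = 59.
With the rebate, buyers effectively pay pb = ps − 75, where ps is the price sellers receive.
Demand in terms of ps becomes qd = 1337 − 9(ps − 75) = 2012 - 9ps. Setting this equal to supply: 2012 - 9ps = -438 + 3.5ps, so ps = 196.
Buyers pay pb = 196 − 75 = 121; q' = -438 + 3.5·196 = 248.
The subsidy expands output by 248 − 59 = 189 past the efficient level; on those units the gap between marginal cost and willingness to pay runs from 0 up to 75.
DWL = ½ × 75 × 189 = 7087.5.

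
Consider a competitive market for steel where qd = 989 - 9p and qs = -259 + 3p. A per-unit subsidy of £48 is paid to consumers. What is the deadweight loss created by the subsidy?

Pre-subsidy: 989 - 9p = -259 + 3p gives p* = 104, q* = 53.
With the rebate, buyers effectively pay pb = ps − 48, where ps is the price sellers receive.
Demand in terms of ps becomes qd = 989 − 9(ps − 48) = 1421 - 9ps. Setting this equal to supply: 1421 - 9ps = -259 + 3ps, so ps = 140.
Buyers pay pb = 140 − 48 = 92; q' = -259 + 3·140 = 161.
The subsidy expands output by 161 − 53 = 108 past the efficient level; on those units the gap between marginal cost and willingness to pay runs from 0 up to 48.
DWL = ½ × 48 × 108 = 2592.

Deadweight loss = £2592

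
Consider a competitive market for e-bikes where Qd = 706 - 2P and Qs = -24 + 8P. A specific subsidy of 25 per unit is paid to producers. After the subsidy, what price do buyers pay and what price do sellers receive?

Buyers pay 53; sellers receive 78

Pre-subsidy: 706 - 2P = -24 + 8P gives P* = 73, Q* = 560.
With the subsidy, sellers receive Ps = Pb + 25 for each unit, where Pb is the price buyers pay.
Supply in terms of Pb becomes Qs = -24 + 8(Pb + 25) = 176 + 8Pb. Setting this equal to demand: 706 - 2Pb = 176 + 8Pb, so Pb = 53.
Sellers receive Ps = 53 + 25 = 78; Q' = 706 − 2·53 = 600.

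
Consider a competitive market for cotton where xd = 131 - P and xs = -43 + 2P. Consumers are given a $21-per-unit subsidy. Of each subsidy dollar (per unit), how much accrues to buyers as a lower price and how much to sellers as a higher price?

Pre-subsidy: 131 - P = -43 + 2P gives P* = 58, x* = 73.
With the rebate, buyers effectively pay Pb = Ps − 21, where Ps is the price sellers receive.
Demand in terms of Ps becomes xd = 131 − 1(Ps − 21) = 152 - Ps. Setting this equal to supply: 152 - Ps = -43 + 2Ps, so Ps = 65.
Buyers pay Pb = 65 − 21 = 44; x' = -43 + 2·65 = 87.
Buyers' price falls by P* − Pb = 58 − 44 = 14; sellers' price rises by Ps − P* = 65 − 58 = 7.

Buyers gain $14 per unit; sellers gain $7 per unit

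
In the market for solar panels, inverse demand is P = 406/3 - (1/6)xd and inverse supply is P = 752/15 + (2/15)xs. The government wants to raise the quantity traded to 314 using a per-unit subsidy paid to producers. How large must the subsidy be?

Required subsidy s = 9 per unit

At x = 314, from the demand curve buyers pay Pb = 406/3 − (1/6)·314 = 83; from the supply curve sellers need Ps = 752/15 + (2/15)·314 = 92.
The subsidy must fill the gap: s = Ps − Pb = 92 − 83 = 9.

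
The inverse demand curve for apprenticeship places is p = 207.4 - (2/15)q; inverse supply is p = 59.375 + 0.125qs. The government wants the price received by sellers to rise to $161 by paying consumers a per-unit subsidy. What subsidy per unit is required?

At a seller price of 161, quantity supplied is -475 + 8·161 = 813.
Buyers absorb 813 only when they pay pb = 207.4 − (2/15)·813 = 99.
s = ps − pb = 161 − 99 = 62.

Required subsidy s = $62 per unit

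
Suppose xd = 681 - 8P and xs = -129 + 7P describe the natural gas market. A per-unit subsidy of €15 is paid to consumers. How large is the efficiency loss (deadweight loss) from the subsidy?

Pre-subsidy: 681 - 8P = -129 + 7P gives P* = 54, x* = 249.
With the rebate, buyers effectively pay Pb = Ps − 15, where Ps is the price sellers receive.
Demand in terms of Ps becomes xd = 681 − 8(Ps − 15) = 801 - 8Ps. Setting this equal to supply: 801 - 8Ps = -129 + 7Ps, so Ps = 62.
Buyers pay Pb = 62 − 15 = 47; x' = -129 + 7·62 = 305.
The subsidy expands output by 305 − 249 = 56 past the efficient level; on those units the gap between marginal cost and willingness to pay runs from 0 up to 15.
DWL = ½ × 15 × 56 = 420.

Deadweight loss = €420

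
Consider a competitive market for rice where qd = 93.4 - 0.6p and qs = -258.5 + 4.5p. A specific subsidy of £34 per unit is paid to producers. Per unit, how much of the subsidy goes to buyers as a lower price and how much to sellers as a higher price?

Buyers gain £30 per unit; sellers gain £4 per unit

Pre-subsidy: 93.4 - 0.6p = -258.5 + 4.5p gives p* = 69, q* = 52.
With the subsidy, sellers receive ps = pb + 34 for each unit, where pb is the price buyers pay.
Supply in terms of pb becomes qs = -258.5 + 4.5(pb + 34) = -105.5 + 4.5pb. Setting this equal to demand: 93.4 - 0.6pb = -105.5 + 4.5pb, so pb = 39.
Sellers receive ps = 39 + 34 = 73; q' = 93.4 − 0.6·39 = 70.
Buyers' price falls by p* − pb = 69 − 39 = 30; sellers' price rises by ps − p* = 73 − 69 = 4.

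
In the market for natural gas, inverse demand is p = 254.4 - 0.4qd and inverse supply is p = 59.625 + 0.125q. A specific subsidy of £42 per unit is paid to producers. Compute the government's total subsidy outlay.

Government cost = £18942

Pre-subsidy: 254.4 - 0.4q = 59.625 + 0.125q gives q* = 371 and p* = 106.
With the subsidy, sellers receive ps = pb + 42 for each unit, where pb is the price buyers pay.
On the curves, pb = 254.4 - 0.4q and ps = 59.625 + 0.125q; the wedge ps − pb = 42 gives 59.625 + 0.125q − (254.4 - 0.4q) = 42, so q' = 451.
Then pb = 254.4 − 0.4·451 = 74 and ps = 59.625 + 0.125·451 = 116.
Government outlay = subsidy × quantity = 42 × 451 = 18942.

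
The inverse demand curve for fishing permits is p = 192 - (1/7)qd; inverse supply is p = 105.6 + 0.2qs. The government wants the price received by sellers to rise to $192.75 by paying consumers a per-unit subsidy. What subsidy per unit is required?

At a seller price of 192.75, quantity supplied is -528 + 5·192.75 = 435.75.
Buyers absorb 435.75 only when they pay pb = 192 − (1/7)·435.75 = 129.75.
s = ps − pb = 192.75 − 129.75 = 63.

Required subsidy s = $63 per unit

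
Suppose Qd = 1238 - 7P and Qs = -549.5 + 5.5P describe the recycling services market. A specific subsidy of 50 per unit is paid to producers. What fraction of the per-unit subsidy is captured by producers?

Pre-subsidy: 1238 - 7P = -549.5 + 5.5P gives P* = 143, Q* = 237.
With the subsidy, sellers receive Ps = Pb + 50 for each unit, where Pb is the price buyers pay.
Supply in terms of Pb becomes Qs = -549.5 + 5.5(Pb + 50) = -274.5 + 5.5Pb. Setting this equal to demand: 1238 - 7Pb = -274.5 + 5.5Pb, so Pb = 121.
Sellers receive Ps = 121 + 50 = 171; Q' = 1238 − 7·121 = 391.
Buyers' price falls by P* − Pb = 143 − 121 = 22; sellers' price rises by Ps − P* = 171 − 143 = 28.
So producers capture 28/50 = 0.56 of each unit of subsidy.

Producer share = 0.56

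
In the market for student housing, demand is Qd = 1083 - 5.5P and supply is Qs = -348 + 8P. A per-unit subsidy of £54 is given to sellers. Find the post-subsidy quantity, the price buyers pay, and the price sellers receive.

Q' = 676; buyers pay £74; sellers receive £128

Pre-subsidy: 1083 - 5.5P = -348 + 8P gives P* = 106, Q* = 500.
With the subsidy, sellers receive Ps = Pb + 54 for each unit, where Pb is the price buyers pay.
Supply in terms of Pb becomes Qs = -348 + 8(Pb + 54) = 84 + 8Pb. Setting this equal to demand: 1083 - 5.5Pb = 84 + 8Pb, so Pb = 74.
Sellers receive Ps = 74 + 54 = 128; Q' = 1083 − 5.5·74 = 676.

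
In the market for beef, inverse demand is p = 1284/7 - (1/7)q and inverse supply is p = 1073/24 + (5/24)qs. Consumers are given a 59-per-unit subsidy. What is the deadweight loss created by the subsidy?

Pre-subsidy: 1284/7 - (1/7)q = 1073/24 + (5/24)q gives q* = 395 and p* = 127.
With the rebate, buyers effectively pay pb = ps − 59, where ps is the price sellers receive.
On the curves, pb = 1284/7 - (1/7)q and ps = 1073/24 + (5/24)q; the wedge ps − pb = 59 gives 1073/24 + (5/24)q − (1284/7 - (1/7)q) = 59, so q' = 563.
Then pb = 1284/7 − (1/7)·563 = 103 and ps = 1073/24 + (5/24)·563 = 162.
The subsidy expands output by 563 − 395 = 168 past the efficient level; on those units the gap between marginal cost and willingness to pay runs from 0 up to 59.
DWL = ½ × 59 × 168 = 4956.

Deadweight loss = 4956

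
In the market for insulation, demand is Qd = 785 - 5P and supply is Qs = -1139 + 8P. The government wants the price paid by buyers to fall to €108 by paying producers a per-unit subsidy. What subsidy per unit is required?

Required subsidy s = €65 per unit

At a buyer price of 108, quantity demanded is 785 − 5·108 = 245.
Sellers supply 245 only when they receive Ps with -1139 + 8·Ps = 245, i.e. Ps = 173.
s = Ps − Pb = 173 − 108 = 65.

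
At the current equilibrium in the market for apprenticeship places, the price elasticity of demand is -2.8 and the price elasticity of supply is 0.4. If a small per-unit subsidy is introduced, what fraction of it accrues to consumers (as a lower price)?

Consumer share = 0.125

For a small subsidy around the equilibrium, the benefit split depends on the relative slopes, which at a point are proportional to the elasticities.
Buyer share = εs/(εs + |εd|) = 0.4/(0.4 + 2.8) = 0.125; seller share = |εd|/(εs + |εd|) = 0.875.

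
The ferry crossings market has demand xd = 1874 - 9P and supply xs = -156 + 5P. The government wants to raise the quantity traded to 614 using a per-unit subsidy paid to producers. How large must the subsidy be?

Required subsidy s = 14 per unit

At x = 614, invert demand for the buyer price: Pb = (1874 − 614)/9 = 140; invert supply for the seller price: Ps = (614 − (-156))/5 = 154.
The subsidy must fill the gap: s = Ps − Pb = 154 − 140 = 14.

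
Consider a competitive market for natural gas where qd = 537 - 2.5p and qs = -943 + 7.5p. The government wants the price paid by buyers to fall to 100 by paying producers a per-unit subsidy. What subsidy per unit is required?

Required subsidy s = 64 per unit

At a buyer price of 100, quantity demanded is 537 − 2.5·100 = 287.
Sellers supply 287 only when they receive ps with -943 + 7.5·ps = 287, i.e. ps = 164.
s = ps − pb = 164 − 100 = 64.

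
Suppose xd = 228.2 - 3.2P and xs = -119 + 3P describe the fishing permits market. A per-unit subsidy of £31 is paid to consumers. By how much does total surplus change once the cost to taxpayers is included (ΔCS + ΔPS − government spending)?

Net change in total surplus = -£744

Pre-subsidy: 228.2 - 3.2P = -119 + 3P gives P* = 56, x* = 49.
With the rebate, buyers effectively pay Pb = Ps − 31, where Ps is the price sellers receive.
Demand in terms of Ps becomes xd = 228.2 − 3.2(Ps − 31) = 327.4 - 3.2Ps. Setting this equal to supply: 327.4 - 3.2Ps = -119 + 3Ps, so Ps = 72.
Buyers pay Pb = 72 − 31 = 41; x' = -119 + 3·72 = 97.
ΔCS = ½(49 + 97)(56 − 41) = 1095; ΔPS = ½(49 + 97)(72 − 56) = 1168.
Government spending = 31 × 97 = 3007.
Net change = 1095 + 1168 − 3007 = -744. The loss equals the DWL triangle ½·31·48.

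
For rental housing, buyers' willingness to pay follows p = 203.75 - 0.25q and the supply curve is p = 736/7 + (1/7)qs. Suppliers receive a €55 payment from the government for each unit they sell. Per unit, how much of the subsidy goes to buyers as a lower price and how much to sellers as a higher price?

Buyers gain €35 per unit; sellers gain €20 per unit

Pre-subsidy: 203.75 - 0.25q = 736/7 + (1/7)q gives q* = 251 and p* = 141.
With the subsidy, sellers receive ps = pb + 55 for each unit, where pb is the price buyers pay.
On the curves, pb = 203.75 - 0.25q and ps = 736/7 + (1/7)q; the wedge ps − pb = 55 gives 736/7 + (1/7)q − (203.75 - 0.25q) = 55, so q' = 391.
Then pb = 203.75 − 0.25·391 = 106 and ps = 736/7 + (1/7)·391 = 161.
Buyers' price falls by p* − pb = 141 − 106 = 35; sellers' price rises by ps − p* = 161 − 141 = 20.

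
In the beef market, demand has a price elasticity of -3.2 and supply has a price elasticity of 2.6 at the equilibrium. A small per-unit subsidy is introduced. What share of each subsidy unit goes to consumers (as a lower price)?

Consumer share = 13/29

For a small subsidy around the equilibrium, the benefit split depends on the relative slopes, which at a point are proportional to the elasticities.
Buyer share = εs/(εs + |εd|) = 2.6/(2.6 + 3.2) = 13/29; seller share = |εd|/(εs + |εd|) = 16/29.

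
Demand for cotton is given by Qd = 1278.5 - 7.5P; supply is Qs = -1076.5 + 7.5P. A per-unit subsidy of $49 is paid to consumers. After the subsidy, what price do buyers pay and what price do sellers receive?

Pre-subsidy: 1278.5 - 7.5P = -1076.5 + 7.5P gives P* = 157, Q* = 101.
With the rebate, buyers effectively pay Pb = Ps − 49, where Ps is the price sellers receive.
Demand in terms of Ps becomes Qd = 1278.5 − 7.5(Ps − 49) = 1646 - 7.5Ps. Setting this equal to supply: 1646 - 7.5Ps = -1076.5 + 7.5Ps, so Ps = 181.5.
Buyers pay Pb = 181.5 − 49 = 132.5; Q' = -1076.5 + 7.5·181.5 = 284.75.

Buyers pay $132.5; sellers receive $181.5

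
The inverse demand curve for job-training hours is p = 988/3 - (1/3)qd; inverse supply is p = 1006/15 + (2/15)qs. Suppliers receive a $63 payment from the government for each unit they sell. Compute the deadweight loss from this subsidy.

Pre-subsidy: 988/3 - (1/3)q = 1006/15 + (2/15)q gives q* = 562 and p* = 142.
With the subsidy, sellers receive ps = pb + 63 for each unit, where pb is the price buyers pay.
On the curves, pb = 988/3 - (1/3)q and ps = 1006/15 + (2/15)q; the wedge ps − pb = 63 gives 1006/15 + (2/15)q − (988/3 - (1/3)q) = 63, so q' = 697.
Then pb = 988/3 − (1/3)·697 = 97 and ps = 1006/15 + (2/15)·697 = 160.
The subsidy expands output by 697 − 562 = 135 past the efficient level; on those units the gap between marginal cost and willingness to pay runs from 0 up to 63.
DWL = ½ × 63 × 135 = 4252.5.

Deadweight loss = $4252.5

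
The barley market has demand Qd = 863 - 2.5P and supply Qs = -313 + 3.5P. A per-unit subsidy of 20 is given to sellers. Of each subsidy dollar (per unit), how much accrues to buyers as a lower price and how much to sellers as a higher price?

Buyers gain 35/3 per unit; sellers gain 25/3 per unit

Pre-subsidy: 863 - 2.5P = -313 + 3.5P gives P* = 196, Q* = 373.
With the subsidy, sellers receive Ps = Pb + 20 for each unit, where Pb is the price buyers pay.
Supply in terms of Pb becomes Qs = -313 + 3.5(Pb + 20) = -243 + 3.5Pb. Setting this equal to demand: 863 - 2.5Pb = -243 + 3.5Pb, so Pb = 553/3.
Sellers receive Ps = 553/3 + 20 = 613/3; Q' = 863 − 2.5·(553/3) = 2413/6.
Buyers' price falls by P* − Pb = 196 − 553/3 = 35/3; sellers' price rises by Ps − P* = 613/3 − 196 = 25/3.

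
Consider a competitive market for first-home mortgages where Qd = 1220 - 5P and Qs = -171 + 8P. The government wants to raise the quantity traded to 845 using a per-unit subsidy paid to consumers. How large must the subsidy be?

At Q = 845, invert demand for the buyer price: Pb = (1220 − 845)/5 = 75; invert supply for the seller price: Ps = (845 − (-171))/8 = 127.
The subsidy must fill the gap: s = Ps − Pb = 127 − 75 = 52.

Required subsidy s = 52 per unit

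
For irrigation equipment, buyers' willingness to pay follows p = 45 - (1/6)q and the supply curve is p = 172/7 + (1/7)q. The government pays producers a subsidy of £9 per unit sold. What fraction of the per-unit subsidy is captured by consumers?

Consumer share = 7/13

Pre-subsidy: 45 - (1/6)q = 172/7 + (1/7)q gives q* = 66 and p* = 34.
With the subsidy, sellers receive ps = pb + 9 for each unit, where pb is the price buyers pay.
On the curves, pb = 45 - (1/6)q and ps = 172/7 + (1/7)q; the wedge ps − pb = 9 gives 172/7 + (1/7)q − (45 - (1/6)q) = 9, so q' = 1236/13.
Then pb = 45 − (1/6)·(1236/13) = 379/13 and ps = 172/7 + (1/7)·(1236/13) = 496/13.
Buyers' price falls by p* − pb = 34 − 379/13 = 63/13; sellers' price rises by ps − p* = 496/13 − 34 = 54/13.
So consumers capture (63/13)/9 = 7/13 of each unit of subsidy.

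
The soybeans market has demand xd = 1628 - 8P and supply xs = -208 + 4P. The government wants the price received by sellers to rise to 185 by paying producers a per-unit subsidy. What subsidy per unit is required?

At a seller price of 185, quantity supplied is -208 + 4·185 = 532.
Buyers absorb 532 only when they pay Pb with 1628 − 8·Pb = 532, i.e. Pb = 137.
s = Ps − Pb = 185 − 137 = 48.

Required subsidy s = 48 per unit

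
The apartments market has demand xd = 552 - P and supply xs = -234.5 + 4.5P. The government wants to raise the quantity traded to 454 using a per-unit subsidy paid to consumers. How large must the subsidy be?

Required subsidy s = 55 per unit

At x = 454, invert demand for the buyer price: Pb = (552 − 454)/1 = 98; invert supply for the seller price: Ps = (454 − (-234.5))/4.5 = 153.
The subsidy must fill the gap: s = Ps − Pb = 153 − 98 = 55.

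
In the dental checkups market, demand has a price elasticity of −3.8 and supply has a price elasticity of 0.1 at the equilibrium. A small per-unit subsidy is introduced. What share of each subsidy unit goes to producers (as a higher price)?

For a small subsidy around the equilibrium, the benefit split depends on the relative slopes, which at a point are proportional to the elasticities.
Buyer share = εs/(εs + |εd|) = 0.1/(0.1 + 3.8) = 1/39; seller share = |εd|/(εs + |εd|) = 38/39.
So producers capture 38/39 of the subsidy.

Producer share = 38/39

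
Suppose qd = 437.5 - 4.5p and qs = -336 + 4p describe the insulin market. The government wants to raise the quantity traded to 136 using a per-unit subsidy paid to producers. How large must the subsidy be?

Required subsidy s = 51 per unit

At q = 136, invert demand for the buyer price: pb = (437.5 − 136)/4.5 = 67; invert supply for the seller price: ps = (136 − (-336))/4 = 118.
The subsidy must fill the gap: s = ps − pb = 118 − 67 = 51.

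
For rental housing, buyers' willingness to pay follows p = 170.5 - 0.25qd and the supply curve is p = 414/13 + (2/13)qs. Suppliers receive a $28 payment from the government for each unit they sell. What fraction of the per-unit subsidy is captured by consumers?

Consumer share = 13/21

Pre-subsidy: 170.5 - 0.25q = 414/13 + (2/13)q gives q* = 1030/3 and p* = 254/3.
With the subsidy, sellers receive ps = pb + 28 for each unit, where pb is the price buyers pay.
On the curves, pb = 170.5 - 0.25q and ps = 414/13 + (2/13)q; the wedge ps − pb = 28 gives 414/13 + (2/13)q − (170.5 - 0.25q) = 28, so q' = 1238/3.
Then pb = 170.5 − 0.25·(1238/3) = 202/3 and ps = 414/13 + (2/13)·(1238/3) = 286/3.
Buyers' price falls by p* − pb = 254/3 − 202/3 = 52/3; sellers' price rises by ps − p* = 286/3 − 254/3 = 32/3.
So consumers capture (52/3)/28 = 13/21 of each unit of subsidy.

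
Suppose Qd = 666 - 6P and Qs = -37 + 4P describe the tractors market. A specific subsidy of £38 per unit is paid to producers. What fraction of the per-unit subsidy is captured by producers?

Pre-subsidy: 666 - 6P = -37 + 4P gives P* = 70.3, Q* = 244.2.
With the subsidy, sellers receive Ps = Pb + 38 for each unit, where Pb is the price buyers pay.
Supply in terms of Pb becomes Qs = -37 + 4(Pb + 38) = 115 + 4Pb. Setting this equal to demand: 666 - 6Pb = 115 + 4Pb, so Pb = 55.1.
Sellers receive Ps = 55.1 + 38 = 93.1; Q' = 666 − 6·55.1 = 335.4.
Buyers' price falls by P* − Pb = 70.3 − 55.1 = 15.2; sellers' price rises by Ps − P* = 93.1 − 70.3 = 22.8.
So producers capture 22.8/38 = 0.6 of each unit of subsidy.

Producer share = 0.6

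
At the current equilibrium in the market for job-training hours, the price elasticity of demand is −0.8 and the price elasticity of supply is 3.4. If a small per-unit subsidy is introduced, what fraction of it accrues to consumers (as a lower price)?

For a small subsidy around the equilibrium, the benefit split depends on the relative slopes, which at a point are proportional to the elasticities.
Buyer share = εs/(εs + |εd|) = 3.4/(3.4 + 0.8) = 17/21; seller share = |εd|/(εs + |εd|) = 4/21.

Consumer share = 17/21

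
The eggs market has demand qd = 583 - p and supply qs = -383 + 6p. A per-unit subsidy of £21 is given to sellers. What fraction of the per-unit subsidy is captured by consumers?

Pre-subsidy: 583 - p = -383 + 6p gives p* = 138, q* = 445.
With the subsidy, sellers receive ps = pb + 21 for each unit, where pb is the price buyers pay.
Supply in terms of pb becomes qs = -383 + 6(pb + 21) = -257 + 6pb. Setting this equal to demand: 583 - pb = -257 + 6pb, so pb = 120.
Sellers receive ps = 120 + 21 = 141; q' = 583 − 1·120 = 463.
Buyers' price falls by p* − pb = 138 − 120 = 18; sellers' price rises by ps − p* = 141 − 138 = 3.
So consumers capture 18/21 = 6/7 of each unit of subsidy.

Consumer share = 6/7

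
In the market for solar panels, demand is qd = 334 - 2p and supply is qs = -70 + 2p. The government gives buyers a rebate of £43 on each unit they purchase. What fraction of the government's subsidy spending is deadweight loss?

DWL / government spending = 43/350

Pre-subsidy: 334 - 2p = -70 + 2p gives p* = 101, q* = 132.
With the rebate, buyers effectively pay pb = ps − 43, where ps is the price sellers receive.
Demand in terms of ps becomes qd = 334 − 2(ps − 43) = 420 - 2ps. Setting this equal to supply: 420 - 2ps = -70 + 2ps, so ps = 122.5.
Buyers pay pb = 122.5 − 43 = 79.5; q' = -70 + 2·122.5 = 175.
ΔCS = ½(132 + 175)(101 − 79.5) = 3300.25; ΔPS = ½(132 + 175)(122.5 − 101) = 3300.25.
Government spending = 43 × 175 = 7525.
DWL = ½ × 43 × (175 − 132) = 924.5; fraction = 924.5 / 7525 = 43/350.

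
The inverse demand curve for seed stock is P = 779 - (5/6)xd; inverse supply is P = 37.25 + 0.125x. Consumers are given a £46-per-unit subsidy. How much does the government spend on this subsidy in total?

Pre-subsidy: 779 - (5/6)x = 37.25 + 0.125x gives x* = 774 and P* = 134.
With the rebate, buyers effectively pay Pb = Ps − 46, where Ps is the price sellers receive.
On the curves, Pb = 779 - (5/6)x and Ps = 37.25 + 0.125x; the wedge Ps − Pb = 46 gives 37.25 + 0.125x − (779 - (5/6)x) = 46, so x' = 822.
Then Pb = 779 − (5/6)·822 = 94 and Ps = 37.25 + 0.125·822 = 140.
Government outlay = subsidy × quantity = 46 × 822 = 37812.

Government cost = £37812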